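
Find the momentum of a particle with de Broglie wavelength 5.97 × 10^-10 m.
1.11 × 10^-24 kg·m/s

From the de Broglie relation λ = h/p, we solve for p:

p = h/λ
p = (6.626 × 10^-34 J·s) / (5.97 × 10^-10 m)
p = 1.11 × 10^-24 kg·m/s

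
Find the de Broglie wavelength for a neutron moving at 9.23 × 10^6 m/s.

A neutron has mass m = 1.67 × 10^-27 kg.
4.30 × 10^-14 m

Using the de Broglie relation λ = h/(mv):

λ = h/(mv)
λ = (6.626 × 10^-34 J·s) / (1.67 × 10^-27 kg × 9.23 × 10^6 m/s)
λ = 4.30 × 10^-14 m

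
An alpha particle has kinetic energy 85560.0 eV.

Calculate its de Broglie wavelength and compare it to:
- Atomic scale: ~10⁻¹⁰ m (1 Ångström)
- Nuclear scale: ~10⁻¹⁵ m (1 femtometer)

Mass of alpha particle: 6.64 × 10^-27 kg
λ = 4.91 × 10^-14 m, which is between nuclear and atomic scales.

Using λ = h/√(2mKE):

KE = 85560.0 eV = 1.371 × 10^-14 J

λ = h/√(2mKE)
λ = (6.626 × 10^-34 J·s) / √(2 × 6.64 × 10^-27 kg × 1.371 × 10^-14 J)
λ = 4.91 × 10^-14 m

Comparison:
- Atomic scale (10⁻¹⁰ m): λ is 0.00049× this size
- Nuclear scale (10⁻¹⁵ m): λ is 49× this size

The wavelength is between nuclear and atomic scales.

This wavelength is appropriate for probing atomic structure but too large for nuclear physics experiments.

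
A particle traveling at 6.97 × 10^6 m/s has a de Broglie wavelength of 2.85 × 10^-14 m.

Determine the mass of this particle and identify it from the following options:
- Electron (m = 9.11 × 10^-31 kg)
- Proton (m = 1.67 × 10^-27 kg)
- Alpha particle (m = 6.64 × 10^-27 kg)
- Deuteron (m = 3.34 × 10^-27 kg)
The particle is a deuteron.

From λ = h/(mv), solve for mass:

m = h/(λv)
m = (6.626 × 10^-34 J·s) / (2.85 × 10^-14 m × 6.97 × 10^6 m/s)
m = 3.34 × 10^-27 kg

Comparing with the listed masses, this is closest to a deuteron.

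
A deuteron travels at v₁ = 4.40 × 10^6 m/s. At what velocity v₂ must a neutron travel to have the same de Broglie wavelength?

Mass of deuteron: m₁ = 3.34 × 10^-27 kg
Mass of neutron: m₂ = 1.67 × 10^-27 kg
v₂ = 8.80 × 10^6 m/s

For equal de Broglie wavelengths: λ₁ = λ₂

h/(m₁v₁) = h/(m₂v₂)
m₁v₁ = m₂v₂
v₂ = v₁ · (m₁/m₂)

v₂ = 4.40 × 10^6 m/s × (3.34 × 10^-27 kg / 1.67 × 10^-27 kg)
v₂ = 8.80 × 10^6 m/s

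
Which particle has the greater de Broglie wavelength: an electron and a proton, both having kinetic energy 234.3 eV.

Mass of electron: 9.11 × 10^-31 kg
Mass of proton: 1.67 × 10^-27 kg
The electron has the longer wavelength.

Using λ = h/√(2mKE):

For electron: λ₁ = h/√(2m₁KE) = 8.01 × 10^-11 m
For proton: λ₂ = h/√(2m₂KE) = 1.87 × 10^-12 m

Since λ ∝ 1/√m at constant kinetic energy, the lighter particle has the longer wavelength.

The electron has the longer de Broglie wavelength.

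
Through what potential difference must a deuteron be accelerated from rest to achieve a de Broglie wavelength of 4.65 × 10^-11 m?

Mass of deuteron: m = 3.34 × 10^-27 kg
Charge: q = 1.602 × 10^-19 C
1.90 × 10^-1 V

From λ = h/√(2mqV), we solve for V:

λ² = h²/(2mqV)
V = h²/(2mqλ²)
V = (6.626 × 10^-34 J·s)² / (2 × 3.34 × 10^-27 kg × 1.602 × 10^-19 C × (4.65 × 10^-11 m)²)
V = 1.90 × 10^-1 V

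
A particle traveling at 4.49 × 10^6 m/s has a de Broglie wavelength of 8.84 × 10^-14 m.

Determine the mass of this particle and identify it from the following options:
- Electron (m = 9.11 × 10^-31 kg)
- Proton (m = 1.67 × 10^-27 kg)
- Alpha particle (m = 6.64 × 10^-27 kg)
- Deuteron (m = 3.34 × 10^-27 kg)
The particle is a proton.

From λ = h/(mv), solve for mass:

m = h/(λv)
m = (6.626 × 10^-34 J·s) / (8.84 × 10^-14 m × 4.49 × 10^6 m/s)
m = 1.67 × 10^-27 kg

Comparing with the listed masses, this is closest to a proton.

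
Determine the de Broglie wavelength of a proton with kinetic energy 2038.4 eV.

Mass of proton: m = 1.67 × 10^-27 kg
6.34 × 10^-13 m

Using λ = h/√(2mKE):

First convert KE to Joules: KE = 2038.4 eV = 3.266 × 10^-16 J

λ = h/√(2mKE)
λ = (6.626 × 10^-34 J·s) / √(2 × 1.67 × 10^-27 kg × 3.266 × 10^-16 J)
λ = 6.34 × 10^-13 m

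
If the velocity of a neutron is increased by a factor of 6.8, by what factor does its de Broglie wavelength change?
The wavelength decreases by a factor of 6.8.

From λ = h/(mv), the wavelength is inversely proportional to velocity:

λ ∝ 1/v

If v → 6.8v, then λ → λ/6.8

When velocity is increased by a factor of 6.8, the wavelength decreases by a factor of 6.8.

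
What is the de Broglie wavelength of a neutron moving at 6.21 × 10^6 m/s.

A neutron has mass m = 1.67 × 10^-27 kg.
6.39 × 10^-14 m

Using the de Broglie relation λ = h/(mv):

λ = h/(mv)
λ = (6.626 × 10^-34 J·s) / (1.67 × 10^-27 kg × 6.21 × 10^6 m/s)
λ = 6.39 × 10^-14 m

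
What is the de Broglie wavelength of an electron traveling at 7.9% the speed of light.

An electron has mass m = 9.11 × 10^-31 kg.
3.07 × 10^-11 m

Using the de Broglie relation λ = h/(mv):

v = 7.9% × c = 2.368 × 10^7 m/s

λ = h/(mv)
λ = (6.626 × 10^-34 J·s) / (9.11 × 10^-31 kg × 2.368 × 10^7 m/s)
λ = 3.07 × 10^-11 m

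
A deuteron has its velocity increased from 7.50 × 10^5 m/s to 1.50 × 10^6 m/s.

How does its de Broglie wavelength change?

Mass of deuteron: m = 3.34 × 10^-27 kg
The wavelength decreases by a factor of 2.

Using λ = h/(mv):

Initial wavelength: λ₁ = h/(mv₁) = 2.65 × 10^-13 m
Final wavelength: λ₂ = h/(mv₂) = 1.32 × 10^-13 m

Since λ ∝ 1/v, when velocity increases by a factor of 2, the wavelength decreases by a factor of 2.

λ₂/λ₁ = v₁/v₂ = 1/2

The wavelength decreases by a factor of 2.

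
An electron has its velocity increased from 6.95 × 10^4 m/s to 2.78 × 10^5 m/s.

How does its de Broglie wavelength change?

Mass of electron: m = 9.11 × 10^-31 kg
The wavelength decreases by a factor of 4.

Using λ = h/(mv):

Initial wavelength: λ₁ = h/(mv₁) = 1.05 × 10^-8 m
Final wavelength: λ₂ = h/(mv₂) = 2.62 × 10^-9 m

Since λ ∝ 1/v, when velocity increases by a factor of 4, the wavelength decreases by a factor of 4.

λ₂/λ₁ = v₁/v₂ = 1/4

The wavelength decreases by a factor of 4.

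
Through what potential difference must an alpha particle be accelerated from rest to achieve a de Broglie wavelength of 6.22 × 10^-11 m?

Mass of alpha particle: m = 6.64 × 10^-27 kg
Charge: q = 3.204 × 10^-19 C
2.67 × 10^-2 V

From λ = h/√(2mqV), we solve for V:

λ² = h²/(2mqV)
V = h²/(2mqλ²)
V = (6.626 × 10^-34 J·s)² / (2 × 6.64 × 10^-27 kg × 3.204 × 10^-19 C × (6.22 × 10^-11 m)²)
V = 2.67 × 10^-2 V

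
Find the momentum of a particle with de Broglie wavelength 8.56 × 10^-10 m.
7.74 × 10^-25 kg·m/s

From the de Broglie relation λ = h/p, we solve for p:

p = h/λ
p = (6.626 × 10^-34 J·s) / (8.56 × 10^-10 m)
p = 7.74 × 10^-25 kg·m/s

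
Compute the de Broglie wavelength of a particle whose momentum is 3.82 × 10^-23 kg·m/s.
1.73 × 10^-11 m

Using the de Broglie relation λ = h/p:

λ = h/p
λ = (6.626 × 10^-34 J·s) / (3.82 × 10^-23 kg·m/s)
λ = 1.73 × 10^-11 m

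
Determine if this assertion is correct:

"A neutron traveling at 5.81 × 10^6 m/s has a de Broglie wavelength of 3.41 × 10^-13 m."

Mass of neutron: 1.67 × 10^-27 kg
False

The claim is incorrect.

Using λ = h/(mv):
λ = (6.626 × 10^-34 J·s) / (1.67 × 10^-27 kg × 5.81 × 10^6 m/s)
λ = 6.83 × 10^-14 m

The actual wavelength differs from the claimed 3.41 × 10^-13 m.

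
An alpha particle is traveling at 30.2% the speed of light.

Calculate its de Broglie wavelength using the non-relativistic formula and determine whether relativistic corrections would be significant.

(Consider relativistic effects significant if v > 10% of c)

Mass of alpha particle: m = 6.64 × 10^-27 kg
Yes, relativistic corrections are needed.

Using the non-relativistic de Broglie formula λ = h/(mv):

v = 30.2% × c = 9.054 × 10^7 m/s

λ = h/(mv)
λ = (6.626 × 10^-34 J·s) / (6.64 × 10^-27 kg × 9.054 × 10^7 m/s)
λ = 1.10 × 10^-15 m

Since v = 30.2% of c > 10% of c, relativistic corrections ARE significant and the actual wavelength would differ from this non-relativistic estimate.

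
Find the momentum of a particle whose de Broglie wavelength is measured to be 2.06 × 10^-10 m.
3.22 × 10^-24 kg·m/s

From the de Broglie relation λ = h/p, we solve for p:

p = h/λ
p = (6.626 × 10^-34 J·s) / (2.06 × 10^-10 m)
p = 3.22 × 10^-24 kg·m/s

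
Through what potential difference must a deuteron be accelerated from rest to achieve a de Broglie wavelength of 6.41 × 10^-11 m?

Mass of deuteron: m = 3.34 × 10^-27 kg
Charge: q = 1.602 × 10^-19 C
9.98 × 10^-2 V

From λ = h/√(2mqV), we solve for V:

λ² = h²/(2mqV)
V = h²/(2mqλ²)
V = (6.626 × 10^-34 J·s)² / (2 × 3.34 × 10^-27 kg × 1.602 × 10^-19 C × (6.41 × 10^-11 m)²)
V = 9.98 × 10^-2 V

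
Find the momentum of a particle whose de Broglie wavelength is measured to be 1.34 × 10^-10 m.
4.94 × 10^-24 kg·m/s

From the de Broglie relation λ = h/p, we solve for p:

p = h/λ
p = (6.626 × 10^-34 J·s) / (1.34 × 10^-10 m)
p = 4.94 × 10^-24 kg·m/s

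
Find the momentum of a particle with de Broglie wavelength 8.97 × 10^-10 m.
7.39 × 10^-25 kg·m/s

From the de Broglie relation λ = h/p, we solve for p:

p = h/λ
p = (6.626 × 10^-34 J·s) / (8.97 × 10^-10 m)
p = 7.39 × 10^-25 kg·m/s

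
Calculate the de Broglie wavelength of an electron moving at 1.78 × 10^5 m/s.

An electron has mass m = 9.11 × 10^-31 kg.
4.09 × 10^-9 m

Using the de Broglie relation λ = h/(mv):

λ = h/(mv)
λ = (6.626 × 10^-34 J·s) / (9.11 × 10^-31 kg × 1.78 × 10^5 m/s)
λ = 4.09 × 10^-9 m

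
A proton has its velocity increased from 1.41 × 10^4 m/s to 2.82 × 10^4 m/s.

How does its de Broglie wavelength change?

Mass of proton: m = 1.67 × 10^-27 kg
The wavelength decreases by a factor of 2.

Using λ = h/(mv):

Initial wavelength: λ₁ = h/(mv₁) = 2.81 × 10^-11 m
Final wavelength: λ₂ = h/(mv₂) = 1.41 × 10^-11 m

Since λ ∝ 1/v, when velocity increases by a factor of 2, the wavelength decreases by a factor of 2.

λ₂/λ₁ = v₁/v₂ = 1/2

The wavelength decreases by a factor of 2.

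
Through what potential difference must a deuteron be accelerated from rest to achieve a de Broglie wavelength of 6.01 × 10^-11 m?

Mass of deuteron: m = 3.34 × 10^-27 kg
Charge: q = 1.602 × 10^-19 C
1.14 × 10^-1 V

From λ = h/√(2mqV), we solve for V:

λ² = h²/(2mqV)
V = h²/(2mqλ²)
V = (6.626 × 10^-34 J·s)² / (2 × 3.34 × 10^-27 kg × 1.602 × 10^-19 C × (6.01 × 10^-11 m)²)
V = 1.14 × 10^-1 V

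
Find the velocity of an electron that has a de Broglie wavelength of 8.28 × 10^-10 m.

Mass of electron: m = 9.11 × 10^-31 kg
8.78 × 10^5 m/s

From the de Broglie relation λ = h/(mv), we solve for v:

v = h/(mλ)
v = (6.626 × 10^-34 J·s) / (9.11 × 10^-31 kg × 8.28 × 10^-10 m)
v = 8.78 × 10^5 m/s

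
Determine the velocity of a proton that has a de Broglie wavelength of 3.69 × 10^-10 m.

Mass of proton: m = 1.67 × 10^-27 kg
1.08 × 10^3 m/s

From the de Broglie relation λ = h/(mv), we solve for v:

v = h/(mλ)
v = (6.626 × 10^-34 J·s) / (1.67 × 10^-27 kg × 3.69 × 10^-10 m)
v = 1.08 × 10^3 m/s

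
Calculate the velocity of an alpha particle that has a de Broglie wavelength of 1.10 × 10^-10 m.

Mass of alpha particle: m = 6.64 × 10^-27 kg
9.07 × 10^2 m/s

From the de Broglie relation λ = h/(mv), we solve for v:

v = h/(mλ)
v = (6.626 × 10^-34 J·s) / (6.64 × 10^-27 kg × 1.10 × 10^-10 m)
v = 9.07 × 10^2 m/s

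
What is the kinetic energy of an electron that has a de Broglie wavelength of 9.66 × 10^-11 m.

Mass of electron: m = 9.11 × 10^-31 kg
2.58 × 10^-17 J (or 161 eV)

From λ = h/√(2mKE), we solve for KE:

λ² = h²/(2mKE)
KE = h²/(2mλ²)
KE = (6.626 × 10^-34 J·s)² / (2 × 9.11 × 10^-31 kg × (9.66 × 10^-11 m)²)
KE = 2.58 × 10^-17 J
KE = 161 eV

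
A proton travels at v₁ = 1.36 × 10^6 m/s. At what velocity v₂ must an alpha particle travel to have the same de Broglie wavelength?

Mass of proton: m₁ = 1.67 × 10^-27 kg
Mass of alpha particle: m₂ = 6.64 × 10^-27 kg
v₂ = 3.42 × 10^5 m/s

For equal de Broglie wavelengths: λ₁ = λ₂

h/(m₁v₁) = h/(m₂v₂)
m₁v₁ = m₂v₂
v₂ = v₁ · (m₁/m₂)

v₂ = 1.36 × 10^6 m/s × (1.67 × 10^-27 kg / 6.64 × 10^-27 kg)
v₂ = 3.42 × 10^5 m/s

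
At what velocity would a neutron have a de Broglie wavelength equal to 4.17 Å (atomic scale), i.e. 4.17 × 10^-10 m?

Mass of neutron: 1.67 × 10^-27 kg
9.51 × 10^2 m/s

From λ = h/(mv), solve for v:

v = h/(mλ)
v = (6.626 × 10^-34 J·s) / (1.67 × 10^-27 kg × 4.17 × 10^-10 m)
v = 9.51 × 10^2 m/s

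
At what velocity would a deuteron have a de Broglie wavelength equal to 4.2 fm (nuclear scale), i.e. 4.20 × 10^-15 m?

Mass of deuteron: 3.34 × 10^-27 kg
4.72 × 10^7 m/s

From λ = h/(mv), solve for v:

v = h/(mλ)
v = (6.626 × 10^-34 J·s) / (3.34 × 10^-27 kg × 4.20 × 10^-15 m)
v = 4.72 × 10^7 m/s

Note: This velocity is 15.8% of the speed of light, so relativistic corrections would be needed for a more accurate calculation.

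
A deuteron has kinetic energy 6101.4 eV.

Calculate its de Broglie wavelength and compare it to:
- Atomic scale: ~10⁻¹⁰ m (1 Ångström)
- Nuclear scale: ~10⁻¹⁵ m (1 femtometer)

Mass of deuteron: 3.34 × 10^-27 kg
λ = 2.59 × 10^-13 m, which is between nuclear and atomic scales.

Using λ = h/√(2mKE):

KE = 6101.4 eV = 9.776 × 10^-16 J

λ = h/√(2mKE)
λ = (6.626 × 10^-34 J·s) / √(2 × 3.34 × 10^-27 kg × 9.776 × 10^-16 J)
λ = 2.59 × 10^-13 m

Comparison:
- Atomic scale (10⁻¹⁰ m): λ is 0.0026× this size
- Nuclear scale (10⁻¹⁵ m): λ is 2.6e+02× this size

The wavelength is between nuclear and atomic scales.

This wavelength is appropriate for probing atomic structure but too large for nuclear physics experiments.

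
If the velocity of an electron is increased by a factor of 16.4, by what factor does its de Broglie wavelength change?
The wavelength decreases by a factor of 16.4.

From λ = h/(mv), the wavelength is inversely proportional to velocity:

λ ∝ 1/v

If v → 16.4v, then λ → λ/16.4

When velocity is increased by a factor of 16.4, the wavelength decreases by a factor of 16.4.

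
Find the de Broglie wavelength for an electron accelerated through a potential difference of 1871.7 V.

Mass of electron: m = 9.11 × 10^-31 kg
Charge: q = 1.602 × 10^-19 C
2.83 × 10^-11 m

When a particle is accelerated through voltage V, it gains kinetic energy KE = qV.

The de Broglie wavelength is then λ = h/√(2mqV):

λ = h/√(2mqV)
λ = (6.626 × 10^-34 J·s) / √(2 × 9.11 × 10^-31 kg × 1.602 × 10^-19 C × 1871.7 V)
λ = 2.83 × 10^-11 m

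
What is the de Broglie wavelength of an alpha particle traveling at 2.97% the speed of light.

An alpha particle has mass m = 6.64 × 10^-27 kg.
1.12 × 10^-14 m

Using the de Broglie relation λ = h/(mv):

v = 2.97% × c = 8.904 × 10^6 m/s

λ = h/(mv)
λ = (6.626 × 10^-34 J·s) / (6.64 × 10^-27 kg × 8.904 × 10^6 m/s)
λ = 1.12 × 10^-14 m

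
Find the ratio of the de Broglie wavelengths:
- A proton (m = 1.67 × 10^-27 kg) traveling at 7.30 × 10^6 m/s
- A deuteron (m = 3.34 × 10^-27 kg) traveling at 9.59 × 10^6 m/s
λ₁/λ₂ = 2.63

Using λ = h/(mv):

λ₁ = h/(m₁v₁) = 5.44 × 10^-14 m
λ₂ = h/(m₂v₂) = 2.07 × 10^-14 m

Ratio λ₁/λ₂ = (m₂v₂)/(m₁v₁)
         = (3.34 × 10^-27 kg × 9.59 × 10^6 m/s) / (1.67 × 10^-27 kg × 7.30 × 10^6 m/s)
         = 2.63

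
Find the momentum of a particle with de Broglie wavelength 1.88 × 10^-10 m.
3.52 × 10^-24 kg·m/s

From the de Broglie relation λ = h/p, we solve for p:

p = h/λ
p = (6.626 × 10^-34 J·s) / (1.88 × 10^-10 m)
p = 3.52 × 10^-24 kg·m/s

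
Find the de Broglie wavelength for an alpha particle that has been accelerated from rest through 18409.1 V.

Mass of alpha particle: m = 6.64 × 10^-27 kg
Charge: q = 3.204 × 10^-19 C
7.49 × 10^-14 m

When a particle is accelerated through voltage V, it gains kinetic energy KE = qV.

The de Broglie wavelength is then λ = h/√(2mqV):

λ = h/√(2mqV)
λ = (6.626 × 10^-34 J·s) / √(2 × 6.64 × 10^-27 kg × 3.204 × 10^-19 C × 18409.1 V)
λ = 7.49 × 10^-14 m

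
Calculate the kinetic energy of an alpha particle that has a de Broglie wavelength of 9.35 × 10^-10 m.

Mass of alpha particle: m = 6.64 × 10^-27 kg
3.78 × 10^-23 J (or 2.36 × 10^-4 eV)

From λ = h/√(2mKE), we solve for KE:

λ² = h²/(2mKE)
KE = h²/(2mλ²)
KE = (6.626 × 10^-34 J·s)² / (2 × 6.64 × 10^-27 kg × (9.35 × 10^-10 m)²)
KE = 3.78 × 10^-23 J
KE = 2.36 × 10^-4 eV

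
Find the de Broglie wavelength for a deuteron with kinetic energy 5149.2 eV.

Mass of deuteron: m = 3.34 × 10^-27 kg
2.82 × 10^-13 m

Using λ = h/√(2mKE):

First convert KE to Joules: KE = 5149.2 eV = 8.250 × 10^-16 J

λ = h/√(2mKE)
λ = (6.626 × 10^-34 J·s) / √(2 × 3.34 × 10^-27 kg × 8.250 × 10^-16 J)
λ = 2.82 × 10^-13 m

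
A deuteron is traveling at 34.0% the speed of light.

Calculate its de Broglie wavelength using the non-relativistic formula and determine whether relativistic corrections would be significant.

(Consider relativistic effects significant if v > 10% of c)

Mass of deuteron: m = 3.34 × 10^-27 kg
Yes, relativistic corrections are needed.

Using the non-relativistic de Broglie formula λ = h/(mv):

v = 34.0% × c = 1.019 × 10^8 m/s

λ = h/(mv)
λ = (6.626 × 10^-34 J·s) / (3.34 × 10^-27 kg × 1.019 × 10^8 m/s)
λ = 1.95 × 10^-15 m

Since v = 34.0% of c > 10% of c, relativistic corrections ARE significant and the actual wavelength would differ from this non-relativistic estimate.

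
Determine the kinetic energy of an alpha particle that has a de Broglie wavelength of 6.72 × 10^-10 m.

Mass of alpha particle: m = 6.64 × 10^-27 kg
7.32 × 10^-23 J (or 4.57 × 10^-4 eV)

From λ = h/√(2mKE), we solve for KE:

λ² = h²/(2mKE)
KE = h²/(2mλ²)
KE = (6.626 × 10^-34 J·s)² / (2 × 6.64 × 10^-27 kg × (6.72 × 10^-10 m)²)
KE = 7.32 × 10^-23 J
KE = 4.57 × 10^-4 eV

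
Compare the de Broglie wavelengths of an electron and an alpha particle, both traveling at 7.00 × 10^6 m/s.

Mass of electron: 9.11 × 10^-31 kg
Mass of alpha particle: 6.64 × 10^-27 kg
The electron has the longer wavelength.

Using λ = h/(mv), since both particles have the same velocity, the wavelength depends only on mass.

For electron: λ₁ = h/(m₁v) = 1.04 × 10^-10 m
For alpha particle: λ₂ = h/(m₂v) = 1.43 × 10^-14 m

Since λ ∝ 1/m at constant velocity, the lighter particle has the longer wavelength.

The electron has the longer de Broglie wavelength.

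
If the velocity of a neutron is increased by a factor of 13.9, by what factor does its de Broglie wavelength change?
The wavelength decreases by a factor of 13.9.

From λ = h/(mv), the wavelength is inversely proportional to velocity:

λ ∝ 1/v

If v → 13.9v, then λ → λ/13.9

When velocity is increased by a factor of 13.9, the wavelength decreases by a factor of 13.9.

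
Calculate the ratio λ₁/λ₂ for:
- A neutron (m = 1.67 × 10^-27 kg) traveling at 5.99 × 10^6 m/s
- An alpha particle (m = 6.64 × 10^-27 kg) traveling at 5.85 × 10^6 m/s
λ₁/λ₂ = 3.88

Using λ = h/(mv):

λ₁ = h/(m₁v₁) = 6.62 × 10^-14 m
λ₂ = h/(m₂v₂) = 1.71 × 10^-14 m

Ratio λ₁/λ₂ = (m₂v₂)/(m₁v₁)
         = (6.64 × 10^-27 kg × 5.85 × 10^6 m/s) / (1.67 × 10^-27 kg × 5.99 × 10^6 m/s)
         = 3.88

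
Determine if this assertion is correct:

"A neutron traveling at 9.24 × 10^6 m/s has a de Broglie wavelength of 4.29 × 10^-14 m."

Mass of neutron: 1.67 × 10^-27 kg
True

The claim is correct.

Using λ = h/(mv):
λ = (6.626 × 10^-34 J·s) / (1.67 × 10^-27 kg × 9.24 × 10^6 m/s)
λ = 4.29 × 10^-14 m

This matches the claimed value.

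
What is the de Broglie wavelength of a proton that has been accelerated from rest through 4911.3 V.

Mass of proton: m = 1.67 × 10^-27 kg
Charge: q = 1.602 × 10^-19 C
4.09 × 10^-13 m

When a particle is accelerated through voltage V, it gains kinetic energy KE = qV.

The de Broglie wavelength is then λ = h/√(2mqV):

λ = h/√(2mqV)
λ = (6.626 × 10^-34 J·s) / √(2 × 1.67 × 10^-27 kg × 1.602 × 10^-19 C × 4911.3 V)
λ = 4.09 × 10^-13 m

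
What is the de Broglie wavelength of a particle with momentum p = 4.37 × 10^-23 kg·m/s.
1.52 × 10^-11 m

Using the de Broglie relation λ = h/p:

λ = h/p
λ = (6.626 × 10^-34 J·s) / (4.37 × 10^-23 kg·m/s)
λ = 1.52 × 10^-11 m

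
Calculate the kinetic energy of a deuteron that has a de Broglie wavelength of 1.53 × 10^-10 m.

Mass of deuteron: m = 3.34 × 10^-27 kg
2.81 × 10^-21 J (or 0.0175 eV)

From λ = h/√(2mKE), we solve for KE:

λ² = h²/(2mKE)
KE = h²/(2mλ²)
KE = (6.626 × 10^-34 J·s)² / (2 × 3.34 × 10^-27 kg × (1.53 × 10^-10 m)²)
KE = 2.81 × 10^-21 J
KE = 0.0175 eV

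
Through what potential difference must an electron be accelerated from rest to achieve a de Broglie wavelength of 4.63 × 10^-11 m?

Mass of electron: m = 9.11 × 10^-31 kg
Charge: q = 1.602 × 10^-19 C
702 V

From λ = h/√(2mqV), we solve for V:

λ² = h²/(2mqV)
V = h²/(2mqλ²)
V = (6.626 × 10^-34 J·s)² / (2 × 9.11 × 10^-31 kg × 1.602 × 10^-19 C × (4.63 × 10^-11 m)²)
V = 702 V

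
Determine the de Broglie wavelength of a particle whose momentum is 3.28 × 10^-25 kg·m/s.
2.02 × 10^-9 m

Using the de Broglie relation λ = h/p:

λ = h/p
λ = (6.626 × 10^-34 J·s) / (3.28 × 10^-25 kg·m/s)
λ = 2.02 × 10^-9 m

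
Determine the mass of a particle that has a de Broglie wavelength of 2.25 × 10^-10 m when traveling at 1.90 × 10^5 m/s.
1.55 × 10^-29 kg

From the de Broglie relation λ = h/(mv), we solve for m:

m = h/(λv)
m = (6.626 × 10^-34 J·s) / (2.25 × 10^-10 m × 1.90 × 10^5 m/s)
m = 1.55 × 10^-29 kg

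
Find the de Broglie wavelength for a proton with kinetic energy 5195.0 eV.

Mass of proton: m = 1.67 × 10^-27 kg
3.97 × 10^-13 m

Using λ = h/√(2mKE):

First convert KE to Joules: KE = 5195.0 eV = 8.323 × 10^-16 J

λ = h/√(2mKE)
λ = (6.626 × 10^-34 J·s) / √(2 × 1.67 × 10^-27 kg × 8.323 × 10^-16 J)
λ = 3.97 × 10^-13 m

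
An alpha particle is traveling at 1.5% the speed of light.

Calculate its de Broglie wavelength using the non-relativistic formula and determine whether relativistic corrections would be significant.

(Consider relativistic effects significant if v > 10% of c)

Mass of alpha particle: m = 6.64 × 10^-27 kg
No, relativistic corrections are not needed.

Using the non-relativistic de Broglie formula λ = h/(mv):

v = 1.5% × c = 4.497 × 10^6 m/s

λ = h/(mv)
λ = (6.626 × 10^-34 J·s) / (6.64 × 10^-27 kg × 4.497 × 10^6 m/s)
λ = 2.22 × 10^-14 m

Since v = 1.5% of c < 10% of c, relativistic corrections are NOT significant and this non-relativistic result is a good approximation.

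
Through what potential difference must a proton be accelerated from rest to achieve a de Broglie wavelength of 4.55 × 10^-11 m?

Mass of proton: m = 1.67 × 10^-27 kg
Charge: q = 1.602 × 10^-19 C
3.96 × 10^-1 V

From λ = h/√(2mqV), we solve for V:

λ² = h²/(2mqV)
V = h²/(2mqλ²)
V = (6.626 × 10^-34 J·s)² / (2 × 1.67 × 10^-27 kg × 1.602 × 10^-19 C × (4.55 × 10^-11 m)²)
V = 3.96 × 10^-1 V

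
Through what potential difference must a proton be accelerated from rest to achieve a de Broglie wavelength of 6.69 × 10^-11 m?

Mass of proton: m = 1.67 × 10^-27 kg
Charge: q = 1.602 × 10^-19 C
1.83 × 10^-1 V

From λ = h/√(2mqV), we solve for V:

λ² = h²/(2mqV)
V = h²/(2mqλ²)
V = (6.626 × 10^-34 J·s)² / (2 × 1.67 × 10^-27 kg × 1.602 × 10^-19 C × (6.69 × 10^-11 m)²)
V = 1.83 × 10^-1 V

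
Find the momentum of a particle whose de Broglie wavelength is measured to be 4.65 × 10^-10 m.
1.42 × 10^-24 kg·m/s

From the de Broglie relation λ = h/p, we solve for p:

p = h/λ
p = (6.626 × 10^-34 J·s) / (4.65 × 10^-10 m)
p = 1.42 × 10^-24 kg·m/s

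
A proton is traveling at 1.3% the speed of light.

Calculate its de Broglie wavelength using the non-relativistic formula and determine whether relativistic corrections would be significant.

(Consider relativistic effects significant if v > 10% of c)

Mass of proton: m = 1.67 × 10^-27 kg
No, relativistic corrections are not needed.

Using the non-relativistic de Broglie formula λ = h/(mv):

v = 1.3% × c = 3.897 × 10^6 m/s

λ = h/(mv)
λ = (6.626 × 10^-34 J·s) / (1.67 × 10^-27 kg × 3.897 × 10^6 m/s)
λ = 1.02 × 10^-13 m

Since v = 1.3% of c < 10% of c, relativistic corrections are NOT significant and this non-relativistic result is a good approximation.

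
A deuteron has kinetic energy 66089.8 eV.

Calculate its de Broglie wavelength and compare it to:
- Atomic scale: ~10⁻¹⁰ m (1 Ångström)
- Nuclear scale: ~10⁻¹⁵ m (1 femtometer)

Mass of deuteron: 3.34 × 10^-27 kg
λ = 7.88 × 10^-14 m, which is between nuclear and atomic scales.

Using λ = h/√(2mKE):

KE = 66089.8 eV = 1.059 × 10^-14 J

λ = h/√(2mKE)
λ = (6.626 × 10^-34 J·s) / √(2 × 3.34 × 10^-27 kg × 1.059 × 10^-14 J)
λ = 7.88 × 10^-14 m

Comparison:
- Atomic scale (10⁻¹⁰ m): λ is 0.00079× this size
- Nuclear scale (10⁻¹⁵ m): λ is 79× this size

The wavelength is between nuclear and atomic scales.

This wavelength is appropriate for probing atomic structure but too large for nuclear physics experiments.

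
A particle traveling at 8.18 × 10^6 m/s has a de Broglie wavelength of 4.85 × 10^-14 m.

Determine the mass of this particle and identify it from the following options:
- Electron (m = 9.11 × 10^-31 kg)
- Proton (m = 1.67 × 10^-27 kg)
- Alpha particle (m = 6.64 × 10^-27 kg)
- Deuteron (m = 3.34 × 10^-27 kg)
The particle is a proton.

From λ = h/(mv), solve for mass:

m = h/(λv)
m = (6.626 × 10^-34 J·s) / (4.85 × 10^-14 m × 8.18 × 10^6 m/s)
m = 1.67 × 10^-27 kg

Comparing with the listed masses, this is closest to a proton.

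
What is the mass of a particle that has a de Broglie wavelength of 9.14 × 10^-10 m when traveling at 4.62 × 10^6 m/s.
1.57 × 10^-31 kg

From the de Broglie relation λ = h/(mv), we solve for m:

m = h/(λv)
m = (6.626 × 10^-34 J·s) / (9.14 × 10^-10 m × 4.62 × 10^6 m/s)
m = 1.57 × 10^-31 kg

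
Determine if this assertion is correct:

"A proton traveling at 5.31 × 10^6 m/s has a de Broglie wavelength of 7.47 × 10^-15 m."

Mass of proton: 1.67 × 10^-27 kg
False

The claim is incorrect.

Using λ = h/(mv):
λ = (6.626 × 10^-34 J·s) / (1.67 × 10^-27 kg × 5.31 × 10^6 m/s)
λ = 7.47 × 10^-14 m

The actual wavelength differs from the claimed 7.47 × 10^-15 m.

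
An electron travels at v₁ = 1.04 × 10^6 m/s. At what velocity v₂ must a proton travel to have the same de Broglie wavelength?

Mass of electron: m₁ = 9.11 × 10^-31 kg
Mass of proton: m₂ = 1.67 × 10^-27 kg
v₂ = 5.67 × 10^2 m/s

For equal de Broglie wavelengths: λ₁ = λ₂

h/(m₁v₁) = h/(m₂v₂)
m₁v₁ = m₂v₂
v₂ = v₁ · (m₁/m₂)

v₂ = 1.04 × 10^6 m/s × (9.11 × 10^-31 kg / 1.67 × 10^-27 kg)
v₂ = 5.67 × 10^2 m/s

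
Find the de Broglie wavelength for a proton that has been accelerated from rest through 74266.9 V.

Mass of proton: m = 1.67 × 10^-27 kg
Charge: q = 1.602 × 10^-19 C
1.05 × 10^-13 m

When a particle is accelerated through voltage V, it gains kinetic energy KE = qV.

The de Broglie wavelength is then λ = h/√(2mqV):

λ = h/√(2mqV)
λ = (6.626 × 10^-34 J·s) / √(2 × 1.67 × 10^-27 kg × 1.602 × 10^-19 C × 74266.9 V)
λ = 1.05 × 10^-13 m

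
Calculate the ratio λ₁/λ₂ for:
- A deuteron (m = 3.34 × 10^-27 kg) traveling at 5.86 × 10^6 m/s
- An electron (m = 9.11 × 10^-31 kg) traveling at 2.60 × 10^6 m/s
λ₁/λ₂ = 1.21 × 10^-4

Using λ = h/(mv):

λ₁ = h/(m₁v₁) = 3.39 × 10^-14 m
λ₂ = h/(m₂v₂) = 2.80 × 10^-10 m

Ratio λ₁/λ₂ = (m₂v₂)/(m₁v₁)
         = (9.11 × 10^-31 kg × 2.60 × 10^6 m/s) / (3.34 × 10^-27 kg × 5.86 × 10^6 m/s)
         = 1.21 × 10^-4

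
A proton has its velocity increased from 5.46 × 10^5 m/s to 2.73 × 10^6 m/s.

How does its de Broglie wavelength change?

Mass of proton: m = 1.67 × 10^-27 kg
The wavelength decreases by a factor of 5.

Using λ = h/(mv):

Initial wavelength: λ₁ = h/(mv₁) = 7.27 × 10^-13 m
Final wavelength: λ₂ = h/(mv₂) = 1.45 × 10^-13 m

Since λ ∝ 1/v, when velocity increases by a factor of 5, the wavelength decreases by a factor of 5.

λ₂/λ₁ = v₁/v₂ = 1/5

The wavelength decreases by a factor of 5.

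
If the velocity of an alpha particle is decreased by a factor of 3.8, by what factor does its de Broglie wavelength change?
The wavelength increases by a factor of 3.8.

From λ = h/(mv), the wavelength is inversely proportional to velocity:

λ ∝ 1/v

If v → v/3.8, then λ → 3.8λ

When velocity is decreased by a factor of 3.8, the wavelength increases by a factor of 3.8.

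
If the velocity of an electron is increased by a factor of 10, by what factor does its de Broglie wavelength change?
The wavelength decreases by a factor of 10.

From λ = h/(mv), the wavelength is inversely proportional to velocity:

λ ∝ 1/v

If v → 10v, then λ → λ/10

When velocity is increased by a factor of 10, the wavelength decreases by a factor of 10.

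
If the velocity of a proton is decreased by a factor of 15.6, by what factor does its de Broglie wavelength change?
The wavelength increases by a factor of 15.6.

From λ = h/(mv), the wavelength is inversely proportional to velocity:

λ ∝ 1/v

If v → v/15.6, then λ → 15.6λ

When velocity is decreased by a factor of 15.6, the wavelength increases by a factor of 15.6.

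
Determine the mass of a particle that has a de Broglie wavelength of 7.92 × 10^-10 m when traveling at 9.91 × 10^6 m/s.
8.44 × 10^-32 kg

From the de Broglie relation λ = h/(mv), we solve for m:

m = h/(λv)
m = (6.626 × 10^-34 J·s) / (7.92 × 10^-10 m × 9.91 × 10^6 m/s)
m = 8.44 × 10^-32 kg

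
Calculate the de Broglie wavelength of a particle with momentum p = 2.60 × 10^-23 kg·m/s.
2.55 × 10^-11 m

Using the de Broglie relation λ = h/p:

λ = h/p
λ = (6.626 × 10^-34 J·s) / (2.60 × 10^-23 kg·m/s)
λ = 2.55 × 10^-11 m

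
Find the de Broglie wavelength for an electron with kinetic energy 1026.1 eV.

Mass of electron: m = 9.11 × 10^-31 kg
3.83 × 10^-11 m

Using λ = h/√(2mKE):

First convert KE to Joules: KE = 1026.1 eV = 1.644 × 10^-16 J

λ = h/√(2mKE)
λ = (6.626 × 10^-34 J·s) / √(2 × 9.11 × 10^-31 kg × 1.644 × 10^-16 J)
λ = 3.83 × 10^-11 m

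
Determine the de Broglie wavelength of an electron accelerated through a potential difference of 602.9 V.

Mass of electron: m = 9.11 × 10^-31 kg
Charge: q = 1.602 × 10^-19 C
4.99 × 10^-11 m

When a particle is accelerated through voltage V, it gains kinetic energy KE = qV.

The de Broglie wavelength is then λ = h/√(2mqV):

λ = h/√(2mqV)
λ = (6.626 × 10^-34 J·s) / √(2 × 9.11 × 10^-31 kg × 1.602 × 10^-19 C × 602.9 V)
λ = 4.99 × 10^-11 m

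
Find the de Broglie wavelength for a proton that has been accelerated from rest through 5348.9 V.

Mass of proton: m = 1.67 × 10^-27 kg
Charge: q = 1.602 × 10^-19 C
3.92 × 10^-13 m

When a particle is accelerated through voltage V, it gains kinetic energy KE = qV.

The de Broglie wavelength is then λ = h/√(2mqV):

λ = h/√(2mqV)
λ = (6.626 × 10^-34 J·s) / √(2 × 1.67 × 10^-27 kg × 1.602 × 10^-19 C × 5348.9 V)
λ = 3.92 × 10^-13 m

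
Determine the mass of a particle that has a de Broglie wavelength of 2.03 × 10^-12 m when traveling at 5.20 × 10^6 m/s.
6.28 × 10^-29 kg

From the de Broglie relation λ = h/(mv), we solve for m:

m = h/(λv)
m = (6.626 × 10^-34 J·s) / (2.03 × 10^-12 m × 5.20 × 10^6 m/s)
m = 6.28 × 10^-29 kg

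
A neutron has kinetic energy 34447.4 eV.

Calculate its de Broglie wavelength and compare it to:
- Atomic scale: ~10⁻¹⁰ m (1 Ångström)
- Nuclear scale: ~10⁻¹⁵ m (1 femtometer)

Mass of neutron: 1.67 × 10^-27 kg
λ = 1.54 × 10^-13 m, which is between nuclear and atomic scales.

Using λ = h/√(2mKE):

KE = 34447.4 eV = 5.519 × 10^-15 J

λ = h/√(2mKE)
λ = (6.626 × 10^-34 J·s) / √(2 × 1.67 × 10^-27 kg × 5.519 × 10^-15 J)
λ = 1.54 × 10^-13 m

Comparison:
- Atomic scale (10⁻¹⁰ m): λ is 0.0015× this size
- Nuclear scale (10⁻¹⁵ m): λ is 1.5e+02× this size

The wavelength is between nuclear and atomic scales.

This wavelength is appropriate for probing atomic structure but too large for nuclear physics experiments.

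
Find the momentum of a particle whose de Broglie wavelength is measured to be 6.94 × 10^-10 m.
9.55 × 10^-25 kg·m/s

From the de Broglie relation λ = h/p, we solve for p:

p = h/λ
p = (6.626 × 10^-34 J·s) / (6.94 × 10^-10 m)
p = 9.55 × 10^-25 kg·m/s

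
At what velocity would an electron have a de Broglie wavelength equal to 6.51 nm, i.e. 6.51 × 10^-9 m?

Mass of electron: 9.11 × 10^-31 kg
1.12 × 10^5 m/s

From λ = h/(mv), solve for v:

v = h/(mλ)
v = (6.626 × 10^-34 J·s) / (9.11 × 10^-31 kg × 6.51 × 10^-9 m)
v = 1.12 × 10^5 m/s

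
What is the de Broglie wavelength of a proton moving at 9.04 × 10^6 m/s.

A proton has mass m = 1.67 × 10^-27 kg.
4.39 × 10^-14 m

Using the de Broglie relation λ = h/(mv):

λ = h/(mv)
λ = (6.626 × 10^-34 J·s) / (1.67 × 10^-27 kg × 9.04 × 10^6 m/s)
λ = 4.39 × 10^-14 m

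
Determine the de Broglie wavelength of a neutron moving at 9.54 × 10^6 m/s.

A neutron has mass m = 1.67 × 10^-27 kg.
4.16 × 10^-14 m

Using the de Broglie relation λ = h/(mv):

λ = h/(mv)
λ = (6.626 × 10^-34 J·s) / (1.67 × 10^-27 kg × 9.54 × 10^6 m/s)
λ = 4.16 × 10^-14 m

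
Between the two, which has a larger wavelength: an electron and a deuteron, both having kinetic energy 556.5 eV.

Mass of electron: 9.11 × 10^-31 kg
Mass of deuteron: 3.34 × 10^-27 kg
The electron has the longer wavelength.

Using λ = h/√(2mKE):

For electron: λ₁ = h/√(2m₁KE) = 5.20 × 10^-11 m
For deuteron: λ₂ = h/√(2m₂KE) = 8.59 × 10^-13 m

Since λ ∝ 1/√m at constant kinetic energy, the lighter particle has the longer wavelength.

The electron has the longer de Broglie wavelength.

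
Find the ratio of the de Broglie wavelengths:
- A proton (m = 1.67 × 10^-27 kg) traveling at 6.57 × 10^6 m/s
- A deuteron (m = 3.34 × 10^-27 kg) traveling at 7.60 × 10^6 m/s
λ₁/λ₂ = 2.31

Using λ = h/(mv):

λ₁ = h/(m₁v₁) = 6.04 × 10^-14 m
λ₂ = h/(m₂v₂) = 2.61 × 10^-14 m

Ratio λ₁/λ₂ = (m₂v₂)/(m₁v₁)
         = (3.34 × 10^-27 kg × 7.60 × 10^6 m/s) / (1.67 × 10^-27 kg × 6.57 × 10^6 m/s)
         = 2.31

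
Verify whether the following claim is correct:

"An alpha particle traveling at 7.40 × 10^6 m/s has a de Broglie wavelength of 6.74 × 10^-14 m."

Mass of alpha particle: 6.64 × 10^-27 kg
False

The claim is incorrect.

Using λ = h/(mv):
λ = (6.626 × 10^-34 J·s) / (6.64 × 10^-27 kg × 7.40 × 10^6 m/s)
λ = 1.35 × 10^-14 m

The actual wavelength differs from the claimed 6.74 × 10^-14 m.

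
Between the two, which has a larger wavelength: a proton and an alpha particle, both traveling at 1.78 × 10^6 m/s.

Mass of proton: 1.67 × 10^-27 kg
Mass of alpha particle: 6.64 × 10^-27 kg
The proton has the longer wavelength.

Using λ = h/(mv), since both particles have the same velocity, the wavelength depends only on mass.

For proton: λ₁ = h/(m₁v) = 2.23 × 10^-13 m
For alpha particle: λ₂ = h/(m₂v) = 5.61 × 10^-14 m

Since λ ∝ 1/m at constant velocity, the lighter particle has the longer wavelength.

The proton has the longer de Broglie wavelength.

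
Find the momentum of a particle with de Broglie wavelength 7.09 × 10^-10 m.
9.35 × 10^-25 kg·m/s

From the de Broglie relation λ = h/p, we solve for p:

p = h/λ
p = (6.626 × 10^-34 J·s) / (7.09 × 10^-10 m)
p = 9.35 × 10^-25 kg·m/s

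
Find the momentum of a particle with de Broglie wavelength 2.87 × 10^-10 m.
2.31 × 10^-24 kg·m/s

From the de Broglie relation λ = h/p, we solve for p:

p = h/λ
p = (6.626 × 10^-34 J·s) / (2.87 × 10^-10 m)
p = 2.31 × 10^-24 kg·m/s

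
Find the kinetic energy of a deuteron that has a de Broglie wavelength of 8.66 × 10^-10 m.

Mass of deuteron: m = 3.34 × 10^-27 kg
8.76 × 10^-23 J (or 5.47 × 10^-4 eV)

From λ = h/√(2mKE), we solve for KE:

λ² = h²/(2mKE)
KE = h²/(2mλ²)
KE = (6.626 × 10^-34 J·s)² / (2 × 3.34 × 10^-27 kg × (8.66 × 10^-10 m)²)
KE = 8.76 × 10^-23 J
KE = 5.47 × 10^-4 eV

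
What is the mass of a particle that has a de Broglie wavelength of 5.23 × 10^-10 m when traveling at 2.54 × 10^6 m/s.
4.99 × 10^-31 kg

From the de Broglie relation λ = h/(mv), we solve for m:

m = h/(λv)
m = (6.626 × 10^-34 J·s) / (5.23 × 10^-10 m × 2.54 × 10^6 m/s)
m = 4.99 × 10^-31 kg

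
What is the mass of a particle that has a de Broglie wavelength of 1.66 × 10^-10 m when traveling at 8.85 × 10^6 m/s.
4.51 × 10^-31 kg

From the de Broglie relation λ = h/(mv), we solve for m:

m = h/(λv)
m = (6.626 × 10^-34 J·s) / (1.66 × 10^-10 m × 8.85 × 10^6 m/s)
m = 4.51 × 10^-31 kg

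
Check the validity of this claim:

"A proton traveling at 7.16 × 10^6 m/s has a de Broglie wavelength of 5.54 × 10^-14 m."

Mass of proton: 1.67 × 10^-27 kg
True

The claim is correct.

Using λ = h/(mv):
λ = (6.626 × 10^-34 J·s) / (1.67 × 10^-27 kg × 7.16 × 10^6 m/s)
λ = 5.54 × 10^-14 m

This matches the claimed value.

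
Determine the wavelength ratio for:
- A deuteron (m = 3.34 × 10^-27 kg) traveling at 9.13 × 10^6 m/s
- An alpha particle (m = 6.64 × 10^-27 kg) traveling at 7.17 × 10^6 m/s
λ₁/λ₂ = 1.56

Using λ = h/(mv):

λ₁ = h/(m₁v₁) = 2.17 × 10^-14 m
λ₂ = h/(m₂v₂) = 1.39 × 10^-14 m

Ratio λ₁/λ₂ = (m₂v₂)/(m₁v₁)
         = (6.64 × 10^-27 kg × 7.17 × 10^6 m/s) / (3.34 × 10^-27 kg × 9.13 × 10^6 m/s)
         = 1.56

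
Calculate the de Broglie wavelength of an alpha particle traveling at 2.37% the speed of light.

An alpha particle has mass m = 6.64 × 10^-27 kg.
1.40 × 10^-14 m

Using the de Broglie relation λ = h/(mv):

v = 2.37% × c = 7.105 × 10^6 m/s

λ = h/(mv)
λ = (6.626 × 10^-34 J·s) / (6.64 × 10^-27 kg × 7.105 × 10^6 m/s)
λ = 1.40 × 10^-14 m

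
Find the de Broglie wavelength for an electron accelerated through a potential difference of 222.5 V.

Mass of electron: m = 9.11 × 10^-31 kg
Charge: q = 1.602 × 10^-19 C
8.22 × 10^-11 m

When a particle is accelerated through voltage V, it gains kinetic energy KE = qV.

The de Broglie wavelength is then λ = h/√(2mqV):

λ = h/√(2mqV)
λ = (6.626 × 10^-34 J·s) / √(2 × 9.11 × 10^-31 kg × 1.602 × 10^-19 C × 222.5 V)
λ = 8.22 × 10^-11 m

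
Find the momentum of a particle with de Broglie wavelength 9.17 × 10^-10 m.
7.23 × 10^-25 kg·m/s

From the de Broglie relation λ = h/p, we solve for p:

p = h/λ
p = (6.626 × 10^-34 J·s) / (9.17 × 10^-10 m)
p = 7.23 × 10^-25 kg·m/s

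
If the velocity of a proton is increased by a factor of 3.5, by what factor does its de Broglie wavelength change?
The wavelength decreases by a factor of 3.5.

From λ = h/(mv), the wavelength is inversely proportional to velocity:

λ ∝ 1/v

If v → 3.5v, then λ → λ/3.5

When velocity is increased by a factor of 3.5, the wavelength decreases by a factor of 3.5.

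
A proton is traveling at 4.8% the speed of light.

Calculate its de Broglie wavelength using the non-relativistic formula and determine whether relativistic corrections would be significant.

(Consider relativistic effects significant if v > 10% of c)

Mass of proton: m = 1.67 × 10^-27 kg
No, relativistic corrections are not needed.

Using the non-relativistic de Broglie formula λ = h/(mv):

v = 4.8% × c = 1.439 × 10^7 m/s

λ = h/(mv)
λ = (6.626 × 10^-34 J·s) / (1.67 × 10^-27 kg × 1.439 × 10^7 m/s)
λ = 2.76 × 10^-14 m

Since v = 4.8% of c < 10% of c, relativistic corrections are NOT significant and this non-relativistic result is a good approximation.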